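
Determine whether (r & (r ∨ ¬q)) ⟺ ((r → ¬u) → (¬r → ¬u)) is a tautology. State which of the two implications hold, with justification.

(⇒) Assume the antecedent. If q is true, the antecedent forces (q = T, r = T, u = F) or (q = T, r = T, u = T), and (r → ¬u) → (¬r → ¬u) holds there. If q is false, the antecedent forces (q = F, r = T, u = F) or (q = F, r = T, u = T), and (r → ¬u) → (¬r → ¬u) holds there. Either way (r → ¬u) → (¬r → ¬u) holds.

(⇐) This fails. Under q = F, r = F, u = F, the left side is false but the right side is true.

Only the forward direction holds.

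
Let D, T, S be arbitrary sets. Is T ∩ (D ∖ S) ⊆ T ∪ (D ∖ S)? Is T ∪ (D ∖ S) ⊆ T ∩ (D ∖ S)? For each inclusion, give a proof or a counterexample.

The sets are not equal: only the forward inclusion holds.

(⊇) This inclusion fails. Take D = {1}, T = ∅, S = ∅; then 1 ∈ T ∪ (D ∖ S) but 1 ∉ T ∩ (D ∖ S).

(⊆) Let x ∈ T ∩ (D ∖ S). Then x ∈ D ∩ T and x ∉ S, from which x ∈ T ∪ (D ∖ S).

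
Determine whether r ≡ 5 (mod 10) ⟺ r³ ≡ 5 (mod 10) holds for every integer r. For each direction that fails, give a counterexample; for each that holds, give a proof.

(←) Suppose r³ ≡ 5 (mod 10). The only residue r in {0, …, 9} with r³ ≡ 5 (mod 10) is r = 5, so r ≡ 5 (mod 10).

(→) Suppose r ≡ 5 (mod 10). Write r = 10j + 5. Then (10j + 5)³ = 1000j³ + 1500j² + 750j + 125 = 10(100j³ + 150j² + 75j + 12) + 5, so r³ ≡ 5 (mod 10).

Both directions hold; the statement is true.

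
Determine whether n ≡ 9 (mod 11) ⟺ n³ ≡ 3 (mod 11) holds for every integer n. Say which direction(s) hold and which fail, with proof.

(⟹) Suppose n ≡ 9 (mod 11). Write n = 11j + 9. Then (11j + 9)³ = 1331j³ + 3267j² + 2673j + 729 = 11(121j³ + 297j² + 243j + 66) + 3, so n³ ≡ 3 (mod 11).

(⟸) Conversely, suppose n³ ≡ 3 (mod 11). The only residue r in {0, …, 10} with r³ ≡ 3 (mod 11) is r = 9, so n ≡ 9 (mod 11).

The biconditional holds.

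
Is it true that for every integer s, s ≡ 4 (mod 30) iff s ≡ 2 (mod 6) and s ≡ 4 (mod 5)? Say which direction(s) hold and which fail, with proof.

Neither direction holds.

(⟹) This fails: s = 4 gives 4 ≡ 4 (mod 30) but 4 ≡ 4 (mod 6), so the conjunction on the right does not hold.

(⟸) This fails: s = 14 satisfies both congruences on the right (14 ≡ 2 mod 6 and 14 ≡ 4 mod 5) yet 14 ≡ 14 (mod 30), not 4.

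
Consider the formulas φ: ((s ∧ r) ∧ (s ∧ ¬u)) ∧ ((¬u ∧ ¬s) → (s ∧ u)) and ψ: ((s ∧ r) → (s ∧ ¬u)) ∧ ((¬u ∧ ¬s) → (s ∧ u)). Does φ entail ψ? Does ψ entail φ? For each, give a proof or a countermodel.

(⇒) holds; (⇐) fails.

(⇐) This fails. Under s = T, r = F, u = F, the left side is false but the right side is true.

(⇒) Assume the antecedent. If s is true, the antecedent forces (s = T, r = T, u = F), and the consequent holds there. If s is false, the antecedent cannot hold. Either way the consequent holds.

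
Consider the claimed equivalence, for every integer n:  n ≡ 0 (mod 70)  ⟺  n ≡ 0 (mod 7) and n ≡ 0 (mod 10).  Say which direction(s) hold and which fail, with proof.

(⟹) Suppose n ≡ 0 (mod 70); write n = 70j + 0. Since 7 ∣ 70, reducing mod 7 gives n ≡ 0 (mod 7); since 10 ∣ 70, reducing mod 10 gives n ≡ 0 (mod 10).

(⟸) Conversely, if n ≡ 0 (mod 7) and n ≡ 0 (mod 10), then by the Chinese remainder theorem n ≡ 0 (mod 70). This is exactly n ≡ 0 (mod 70).

Equivalent; both directions hold.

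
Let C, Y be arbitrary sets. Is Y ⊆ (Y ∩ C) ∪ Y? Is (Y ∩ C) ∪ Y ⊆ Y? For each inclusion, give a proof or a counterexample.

Both inclusions hold.

(⊆) Let x ∈ Y. Then either x ∈ Y and x ∉ C; or x ∈ C ∩ Y. In each case x ∈ (Y ∩ C) ∪ Y, so Y ⊆ (Y ∩ C) ∪ Y.

(⊇) Let x ∈ (Y ∩ C) ∪ Y. Then either x ∈ Y and x ∉ C; or x ∈ C ∩ Y. In each case x ∈ Y, so (Y ∩ C) ∪ Y ⊆ Y.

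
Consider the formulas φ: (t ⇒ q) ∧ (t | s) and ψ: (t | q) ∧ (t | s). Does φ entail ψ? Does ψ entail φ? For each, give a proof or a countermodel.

(→) This fails. Under q = F, s = T, t = F, the left side is true but the right side is false.

(←) This fails. Under q = F, s = F, t = T, the left side is false but the right side is true.

(⇒) fails and (⇐) fails.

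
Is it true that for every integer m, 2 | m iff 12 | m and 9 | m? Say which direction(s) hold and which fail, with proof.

Only the converse holds.

(←) Suppose 12 ∣ m and 9 ∣ m. Any common multiple of 12 and 9 is a multiple of their lcm; here lcm(12, 9) = 12·9/gcd(12, 9) = 108/3 = 36, so 36 ∣ m. Since 2 ∣ 36, it follows that 2 ∣ m.

(→) This fails: take m = 2. Certainly 2 ∣ 2, but 12 ∤ 2.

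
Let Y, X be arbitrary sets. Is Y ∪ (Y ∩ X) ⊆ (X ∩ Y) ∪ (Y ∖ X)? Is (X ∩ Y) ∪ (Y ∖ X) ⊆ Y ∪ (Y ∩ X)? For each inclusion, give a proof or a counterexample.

Both inclusions hold; the sets are equal.

(⟹) Let x ∈ Y ∪ (Y ∩ X). Then either x ∈ Y and x ∉ X; or x ∈ Y ∩ X. In each case x ∈ (X ∩ Y) ∪ (Y ∖ X), so Y ∪ (Y ∩ X) ⊆ (X ∩ Y) ∪ (Y ∖ X).

(⟸) Let x ∈ (X ∩ Y) ∪ (Y ∖ X). Then either x ∈ Y and x ∉ X; or x ∈ Y ∩ X. In each case x ∈ Y ∪ (Y ∩ X), so (X ∩ Y) ∪ (Y ∖ X) ⊆ Y ∪ (Y ∩ X).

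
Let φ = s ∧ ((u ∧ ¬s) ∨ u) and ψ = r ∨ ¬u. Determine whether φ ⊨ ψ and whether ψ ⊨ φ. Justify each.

Neither direction holds.

(⇒) This fails. Under r = F, u = T, s = T, the left side is true but the right side is false.

(⇐) This fails. Under r = F, u = F, s = F, the left side is false but the right side is true.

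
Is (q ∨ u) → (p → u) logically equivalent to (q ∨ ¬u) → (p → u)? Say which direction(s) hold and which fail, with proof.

Not equivalent: only (⇐) holds.

[⇒] This fails. Under q = F, u = F, p = T, the left side is true but the right side is false.

[⇐] Assume the antecedent. If u is true, (q ∨ u) → (p → u) reduces to true regardless of the other variables. If u is false, the antecedent forces (q = F, u = F, p = F) or (q = T, u = F, p = F), and (q ∨ u) → (p → u) holds there. Either way (q ∨ u) → (p → u) holds.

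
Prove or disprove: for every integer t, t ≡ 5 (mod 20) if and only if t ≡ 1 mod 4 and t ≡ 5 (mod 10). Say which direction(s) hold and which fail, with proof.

Both directions hold; the statement is true.

Forward direction. Suppose t ≡ 5 (mod 20); write t = 20j + 5. Since 4 ∣ 20, reducing mod 4 gives t ≡ 5 ≡ 1 (mod 4); since 10 ∣ 20, reducing mod 10 gives t ≡ 5 (mod 10).

Converse. If t ≡ 1 (mod 4) and t ≡ 5 (mod 10), then by the Chinese remainder theorem t ≡ 5 (mod 20). This is exactly t ≡ 5 (mod 20).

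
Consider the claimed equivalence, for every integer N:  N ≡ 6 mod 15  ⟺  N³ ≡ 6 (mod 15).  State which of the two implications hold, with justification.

The biconditional holds.

Forward direction. Suppose N ≡ 6 mod 15. Write N = 15j + 6. Then (15j + 6)³ = 3375j³ + 4050j² + 1620j + 216 = 15(225j³ + 270j² + 108j + 14) + 6, so N³ ≡ 6 (mod 15).

Converse. Suppose N³ ≡ 6 (mod 15). The only residue r in {0, …, 14} with r³ ≡ 6 (mod 15) is r = 6, so N ≡ 6 (mod 15).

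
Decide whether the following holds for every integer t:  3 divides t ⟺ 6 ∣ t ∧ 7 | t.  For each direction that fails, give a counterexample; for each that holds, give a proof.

Not equivalent: only (⇐) holds.

(⟹) This fails: take t = 3. Certainly 3 ∣ 3, but 6 ∤ 3.

(⟸) Suppose 6 ∣ t and 7 ∣ t. Any common multiple of 6 and 7 is a multiple of their lcm; here gcd(6, 7) = 1, so lcm(6, 7) = 6·7 = 42, so 42 ∣ t. Since 3 ∣ 42, it follows that 3 ∣ t.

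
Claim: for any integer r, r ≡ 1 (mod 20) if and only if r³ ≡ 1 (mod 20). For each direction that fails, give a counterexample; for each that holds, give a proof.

[⇒] Suppose r ≡ 1 (mod 20). Write r = 20j + 1. Then (20j + 1)³ = 8000j³ + 1200j² + 60j + 1 = 20(400j³ + 60j² + 3j) + 1, so r³ ≡ 1 (mod 20).

[⇐] Conversely, suppose r³ ≡ 1 (mod 20). The only residue r in {0, …, 19} with r³ ≡ 1 (mod 20) is r = 1, so r ≡ 1 (mod 20).

Both implications hold.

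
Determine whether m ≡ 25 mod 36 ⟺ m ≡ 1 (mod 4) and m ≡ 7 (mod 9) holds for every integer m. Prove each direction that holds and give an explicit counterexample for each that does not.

The biconditional holds.

(⟹) Suppose m ≡ 25 (mod 36); write m = 36j + 25. Since 4 ∣ 36, reducing mod 4 gives m ≡ 25 ≡ 1 (mod 4); since 9 ∣ 36, reducing mod 9 gives m ≡ 25 ≡ 7 (mod 9).

(⟸) Conversely, if m ≡ 1 (mod 4) and m ≡ 7 (mod 9), then by the Chinese remainder theorem m ≡ 25 (mod 36). This is exactly m ≡ 25 (mod 36).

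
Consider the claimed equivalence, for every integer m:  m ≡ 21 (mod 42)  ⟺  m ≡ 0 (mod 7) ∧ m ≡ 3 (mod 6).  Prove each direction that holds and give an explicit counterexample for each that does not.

Both implications hold.

(⟹) Suppose m ≡ 21 (mod 42); write m = 42j + 21. Since 7 ∣ 42, reducing mod 7 gives m ≡ 21 ≡ 0 (mod 7); since 6 ∣ 42, reducing mod 6 gives m ≡ 21 ≡ 3 (mod 6).

(⟸) Conversely, if m ≡ 0 (mod 7) and m ≡ 3 (mod 6), then by the Chinese remainder theorem m ≡ 21 (mod 42). This is exactly m ≡ 21 (mod 42).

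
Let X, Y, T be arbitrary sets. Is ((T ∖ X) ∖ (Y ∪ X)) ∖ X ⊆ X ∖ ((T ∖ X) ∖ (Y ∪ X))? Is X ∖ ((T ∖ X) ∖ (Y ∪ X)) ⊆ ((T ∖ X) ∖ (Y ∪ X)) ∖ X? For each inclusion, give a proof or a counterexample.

Neither inclusion holds.

(⟹) This inclusion fails. Take X = ∅, Y = ∅, T = {1}; then 1 ∈ ((T ∖ X) ∖ (Y ∪ X)) ∖ X but 1 ∉ X ∖ ((T ∖ X) ∖ (Y ∪ X)).

(⟸) This inclusion fails. Take X = {1}, Y = ∅, T = ∅; then 1 ∈ X ∖ ((T ∖ X) ∖ (Y ∪ X)) but 1 ∉ ((T ∖ X) ∖ (Y ∪ X)) ∖ X.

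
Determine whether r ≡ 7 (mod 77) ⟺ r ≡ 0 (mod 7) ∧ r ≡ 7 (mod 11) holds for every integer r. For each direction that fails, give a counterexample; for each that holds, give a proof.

Both implications hold.

(⇒) Suppose r ≡ 7 (mod 77); write r = 77j + 7. Since 7 ∣ 77, reducing mod 7 gives r ≡ 7 ≡ 0 (mod 7); since 11 ∣ 77, reducing mod 11 gives r ≡ 7 (mod 11).

(⇐) Conversely, if r ≡ 0 (mod 7) and r ≡ 7 (mod 11), then by the Chinese remainder theorem r ≡ 7 (mod 77). This is exactly r ≡ 7 (mod 77).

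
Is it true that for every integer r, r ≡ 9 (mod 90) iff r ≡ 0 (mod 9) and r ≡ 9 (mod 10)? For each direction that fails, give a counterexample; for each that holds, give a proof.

(⟹) Suppose r ≡ 9 (mod 90); write r = 90j + 9. Since 9 ∣ 90, reducing mod 9 gives r ≡ 9 ≡ 0 (mod 9); since 10 ∣ 90, reducing mod 10 gives r ≡ 9 (mod 10).

(⟸) Conversely, if r ≡ 0 (mod 9) and r ≡ 9 (mod 10), then by the Chinese remainder theorem r ≡ 9 (mod 90). This is exactly r ≡ 9 (mod 90).

Both directions hold.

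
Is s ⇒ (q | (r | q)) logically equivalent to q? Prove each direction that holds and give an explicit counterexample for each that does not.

Not equivalent: only (⇐) holds.

[⇒] This fails. Under q = F, r = F, s = F, the left side is true but the right side is false.

[⇐] Assume the antecedent. If q is true, s ⇒ (q | (r | q)) reduces to true regardless of the other variables. If q is false, the antecedent cannot hold. Either way s ⇒ (q | (r | q)) holds.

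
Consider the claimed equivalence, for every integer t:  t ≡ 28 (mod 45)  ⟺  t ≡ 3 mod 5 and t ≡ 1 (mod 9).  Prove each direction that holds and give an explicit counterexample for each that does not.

(→) Suppose t ≡ 28 (mod 45); write t = 45j + 28. Since 5 ∣ 45, reducing mod 5 gives t ≡ 28 ≡ 3 (mod 5); since 9 ∣ 45, reducing mod 9 gives t ≡ 28 ≡ 1 (mod 9).

(←) Conversely, if t ≡ 3 (mod 5) and t ≡ 1 (mod 9), then by the Chinese remainder theorem t ≡ 28 (mod 45). This is exactly t ≡ 28 (mod 45).

Both directions hold; the statement is true.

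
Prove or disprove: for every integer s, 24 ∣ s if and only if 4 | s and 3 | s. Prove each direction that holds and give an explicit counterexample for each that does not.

(→) If 24 ∣ s, write s = 24q. Since 24 = 6·4, s = 4·(6q), so 4 ∣ s; and since 24 = 8·3, s = 3·(8q), so 3 ∣ s.

(←) This fails: take s = 12. Both 4 ∣ 12 and 3 ∣ 12, yet 12 is not a multiple of 24 (since 12 = 0·24 + 12), so 24 ∤ 12.

Not equivalent: only (⇒) holds.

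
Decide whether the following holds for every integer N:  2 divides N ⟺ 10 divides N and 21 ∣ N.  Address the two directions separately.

(→) This fails: take N = 2. Certainly 2 ∣ 2, but 10 ∤ 2.

(←) Suppose 10 ∣ N and 21 ∣ N. Any common multiple of 10 and 21 is a multiple of their lcm; here gcd(10, 21) = 1, so lcm(10, 21) = 10·21 = 210, so 210 ∣ N. Since 2 ∣ 210, it follows that 2 ∣ N.

The forward direction fails; the converse holds.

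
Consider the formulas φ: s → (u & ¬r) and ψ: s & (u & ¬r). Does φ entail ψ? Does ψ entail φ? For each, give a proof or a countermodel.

Only the converse holds.

[⇒] This fails. Under u = F, r = F, s = F, the left side is true but the right side is false.

[⇐] Assume the antecedent. If u is true, the antecedent forces (u = T, r = F, s = T), and s → (u & ¬r) holds there. If u is false, the antecedent cannot hold. Either way s → (u & ¬r) holds.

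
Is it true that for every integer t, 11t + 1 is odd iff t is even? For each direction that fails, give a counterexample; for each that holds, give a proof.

Forward direction. Suppose 11t + 1 is odd. Since 11 is odd, 11t and t have the same parity, so 11t + 1 ≡ t + 1 (mod 2). As 1 is odd, 11t + 1 is odd exactly when t is even. Thus t is even.

Converse. Suppose t is even; write t = 2j. Then 11t + 1 = 11·(2j) + 1 = 2·11j + 1, which is odd.

Equivalent; both directions hold.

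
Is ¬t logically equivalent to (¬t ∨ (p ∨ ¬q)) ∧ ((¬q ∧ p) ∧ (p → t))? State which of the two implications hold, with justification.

Neither implication holds.

Forward direction. This fails. Under p = F, t = F, q = F, the left side is true but the right side is false.

Converse. This fails. Under p = T, t = T, q = F, the left side is false but the right side is true.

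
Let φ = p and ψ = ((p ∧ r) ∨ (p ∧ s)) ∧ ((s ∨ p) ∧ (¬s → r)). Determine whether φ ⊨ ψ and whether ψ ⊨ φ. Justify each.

The forward direction fails; the converse holds.

(⇒) This fails. Under p = T, s = F, r = F, the left side is true but the right side is false.

(⇐) Assume the antecedent. If p is true, p reduces to true regardless of the other variables. If p is false, the antecedent cannot hold. Either way p holds.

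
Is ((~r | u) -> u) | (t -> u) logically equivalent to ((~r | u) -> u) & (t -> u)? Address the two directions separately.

The forward direction fails; the converse holds.

[⇒] This fails. Under t = F, u = F, r = F, the left side is true but the right side is false.

[⇐] Assume the antecedent. If t is true, the antecedent forces (t = T, u = T, r = F) or (t = T, u = T, r = T), and ((~r | u) -> u) | (t -> u) holds there. If t is false, ((~r | u) -> u) | (t -> u) reduces to true regardless of the other variables. Either way ((~r | u) -> u) | (t -> u) holds.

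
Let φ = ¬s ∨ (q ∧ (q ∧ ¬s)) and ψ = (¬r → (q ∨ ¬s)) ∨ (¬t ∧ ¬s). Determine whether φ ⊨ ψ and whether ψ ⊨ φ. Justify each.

(⟹) Assume the antecedent. If s is true, the antecedent cannot hold. If s is false, (¬r → (q ∨ ¬s)) ∨ (¬t ∧ ¬s) reduces to true regardless of the other variables. Either way (¬r → (q ∨ ¬s)) ∨ (¬t ∧ ¬s) holds.

(⟸) This fails. Under t = F, s = T, q = T, r = F, the left side is false but the right side is true.

(⇒) holds; (⇐) fails.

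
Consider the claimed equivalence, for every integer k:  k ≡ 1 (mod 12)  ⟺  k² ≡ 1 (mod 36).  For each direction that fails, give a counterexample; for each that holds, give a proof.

Forward direction. This fails: take k = 13. Then 13 ≡ 1 (mod 12), but 13² = 169 ≡ 25 (mod 36), not 1.

Converse. This fails: take k = 17. Then 17² = 289 ≡ 1 (mod 36), yet 17 ≡ 5 (mod 12), not 1.

Neither direction holds.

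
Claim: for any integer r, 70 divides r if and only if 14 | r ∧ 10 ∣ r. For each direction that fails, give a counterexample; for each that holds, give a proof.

Both implications hold.

(⟹) If 70 ∣ r, write r = 70q. Since 70 = 5·14, r = 14·(5q), so 14 ∣ r; and since 70 = 7·10, r = 10·(7q), so 10 ∣ r.

(⟸) Suppose 14 ∣ r and 10 ∣ r. Any common multiple of 14 and 10 is a multiple of their lcm; here lcm(14, 10) = 14·10/gcd(14, 10) = 140/2 = 70, so 70 ∣ r.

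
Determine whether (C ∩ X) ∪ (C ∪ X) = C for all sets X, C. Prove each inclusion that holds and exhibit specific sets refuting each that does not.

The sets are not equal: only the reverse inclusion holds.

Forward inclusion. This inclusion fails. Take X = {1}, C = ∅; then 1 ∈ (C ∩ X) ∪ (C ∪ X) but 1 ∉ C.

Reverse inclusion. Let x ∈ C. Then either x ∈ C and x ∉ X; or x ∈ X ∩ C. In each case x ∈ (C ∩ X) ∪ (C ∪ X), so C ⊆ (C ∩ X) ∪ (C ∪ X).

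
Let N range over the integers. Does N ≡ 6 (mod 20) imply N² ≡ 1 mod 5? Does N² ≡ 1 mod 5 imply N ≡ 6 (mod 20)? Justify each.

The forward direction holds; the converse fails.

[⇒] Suppose N ≡ 6 (mod 20). Then N² ≡ 6² = 36 (mod 20), and since 5 ∣ 20, also N² ≡ 1 (mod 5).

[⇐] This fails: take N = 1. Then 1² = 1 ≡ 1 (mod 5), yet 1 ≡ 1 (mod 20), not 6.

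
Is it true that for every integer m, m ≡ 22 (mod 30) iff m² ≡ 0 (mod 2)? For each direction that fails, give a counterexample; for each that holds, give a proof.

[⇒] Suppose m ≡ 22 (mod 30). Then m² ≡ 22² = 484 (mod 30), and since 2 ∣ 30, also m² ≡ 0 (mod 2).

[⇐] This fails: take m = 0. Then 0² = 0 ≡ 0 (mod 2), yet 0 ≡ 0 (mod 30), not 22.

Not equivalent: only (⇒) holds.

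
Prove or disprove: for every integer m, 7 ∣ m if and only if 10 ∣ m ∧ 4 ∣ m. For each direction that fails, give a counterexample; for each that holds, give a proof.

[⇒] This fails: take m = 7. Certainly 7 ∣ 7, but 10 ∤ 7.

[⇐] This fails: take m = 20. Both 10 ∣ 20 and 4 ∣ 20, yet 20 is not a multiple of 7 (since 20 = 2·7 + 6), so 7 ∤ 20.

Neither direction holds.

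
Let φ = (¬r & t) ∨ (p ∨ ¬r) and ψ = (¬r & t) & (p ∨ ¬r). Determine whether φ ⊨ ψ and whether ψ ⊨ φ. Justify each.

Only the converse holds.

Forward direction. This fails. Under r = F, p = F, t = F, the left side is true but the right side is false.

Converse. Assume the antecedent. If r is true, the antecedent cannot hold. If r is false, (¬r & t) ∨ (p ∨ ¬r) reduces to true regardless of the other variables. Either way (¬r & t) ∨ (p ∨ ¬r) holds.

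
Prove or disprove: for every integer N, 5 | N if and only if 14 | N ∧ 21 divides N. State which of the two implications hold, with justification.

Forward direction. This fails: take N = 5. Certainly 5 ∣ 5, but 14 ∤ 5.

Converse. This fails: take N = 42. Both 14 ∣ 42 and 21 ∣ 42, yet 42 is not a multiple of 5 (since 42 = 8·5 + 2), so 5 ∤ 42.

(⇒) fails and (⇐) fails.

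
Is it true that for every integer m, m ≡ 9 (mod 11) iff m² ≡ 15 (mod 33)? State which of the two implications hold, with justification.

Neither implication holds.

Forward direction. This fails: take m = 20. Then 20 ≡ 9 (mod 11), but 20² = 400 ≡ 4 (mod 33), not 15.

Converse. This fails: take m = 24. Then 24² = 576 ≡ 15 (mod 33), yet 24 ≡ 2 (mod 11), not 9.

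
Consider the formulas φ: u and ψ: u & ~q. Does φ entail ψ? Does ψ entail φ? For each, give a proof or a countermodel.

Forward direction. This fails. Under u = T, q = T, the left side is true but the right side is false.

Converse. Assume the antecedent. If u is true, u reduces to true regardless of the other variables. If u is false, the antecedent cannot hold. Either way u holds.

Not equivalent: only (⇐) holds.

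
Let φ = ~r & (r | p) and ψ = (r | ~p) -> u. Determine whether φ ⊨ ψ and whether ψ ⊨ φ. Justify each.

(⇒) holds; (⇐) fails.

[⇒] Assume the antecedent. If p is true, the antecedent forces (p = T, u = F, r = F) or (p = T, u = T, r = F), and (r | ~p) -> u holds there. If p is false, the antecedent cannot hold. Either way (r | ~p) -> u holds.

[⇐] This fails. Under p = F, u = T, r = F, the left side is false but the right side is true.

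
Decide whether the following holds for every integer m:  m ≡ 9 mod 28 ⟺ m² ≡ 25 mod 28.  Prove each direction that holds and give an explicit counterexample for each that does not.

(←) This fails: take m = 5. Then 5² = 25 ≡ 25 (mod 28), yet 5 ≡ 5 (mod 28), not 9.

(→) Suppose m ≡ 9 mod 28. Write m = 28j + 9. Then (28j + 9)² = 784j² + 504j + 81 = 28(28j² + 18j + 2) + 25, so m² ≡ 25 (mod 28).

Not equivalent: only (⇒) holds.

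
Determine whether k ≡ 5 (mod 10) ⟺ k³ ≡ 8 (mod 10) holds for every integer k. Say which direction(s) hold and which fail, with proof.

Forward direction. This fails: take k = 5. Then 5 ≡ 5 (mod 10), but 5³ = 125 ≡ 5 (mod 10), not 8.

Converse. This fails: take k = 2. Then 2³ = 8 ≡ 8 (mod 10), yet 2 ≡ 2 (mod 10), not 5.

Neither direction holds.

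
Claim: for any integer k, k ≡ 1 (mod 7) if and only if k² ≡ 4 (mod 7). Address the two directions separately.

Both directions fail.

[⇒] This fails: take k = 1. Then 1 ≡ 1 (mod 7), but 1² = 1 ≡ 1 (mod 7), not 4.

[⇐] This fails: take k = 2. Then 2² = 4 ≡ 4 (mod 7), yet 2 ≡ 2 (mod 7), not 1.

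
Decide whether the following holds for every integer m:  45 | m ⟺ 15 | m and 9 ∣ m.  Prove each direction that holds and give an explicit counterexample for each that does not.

The biconditional holds.

(→) If 45 ∣ m, write m = 45q. Since 45 = 3·15, m = 15·(3q), so 15 ∣ m; and since 45 = 5·9, m = 9·(5q), so 9 ∣ m.

(←) Suppose 15 ∣ m and 9 ∣ m. Any common multiple of 15 and 9 is a multiple of their lcm; here lcm(15, 9) = 15·9/gcd(15, 9) = 135/3 = 45, so 45 ∣ m.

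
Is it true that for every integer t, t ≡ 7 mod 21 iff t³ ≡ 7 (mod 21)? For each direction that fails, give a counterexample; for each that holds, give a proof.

Both implications hold.

(⇒) Suppose t ≡ 7 mod 21. Write t = 21j + 7. Then (21j + 7)³ = 9261j³ + 9261j² + 3087j + 343 = 21(441j³ + 441j² + 147j + 16) + 7, so t³ ≡ 7 (mod 21).

(⇐) Conversely, suppose t³ ≡ 7 (mod 21). The only residue r in {0, …, 20} with r³ ≡ 7 (mod 21) is r = 7, so t ≡ 7 (mod 21).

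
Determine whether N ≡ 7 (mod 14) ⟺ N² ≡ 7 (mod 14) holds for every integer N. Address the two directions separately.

Both implications hold.

(⟹) Suppose N ≡ 7 (mod 14). Write N = 14j + 7. Then (14j + 7)² = 196j² + 196j + 49 = 14(14j² + 14j + 3) + 7, so N² ≡ 7 (mod 14).

(⟸) Conversely, suppose N² ≡ 7 (mod 14). The only residue r in {0, …, 13} with r² ≡ 7 (mod 14) is r = 7, so N ≡ 7 (mod 14).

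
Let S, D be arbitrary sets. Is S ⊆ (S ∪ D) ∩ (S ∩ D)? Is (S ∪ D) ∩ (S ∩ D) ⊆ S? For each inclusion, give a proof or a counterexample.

Only the reverse inclusion holds.

Forward inclusion. This inclusion fails. Take S = {1}, D = ∅; then 1 ∈ S but 1 ∉ (S ∪ D) ∩ (S ∩ D).

Reverse inclusion. Let x ∈ (S ∪ D) ∩ (S ∩ D). Then x ∈ S ∩ D, from which x ∈ S.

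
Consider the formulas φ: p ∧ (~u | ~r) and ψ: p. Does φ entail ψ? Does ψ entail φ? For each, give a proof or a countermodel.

Only the forward implication holds.

(⟹) Assume the antecedent. If u is true, the antecedent forces (u = T, p = T, r = F), and p holds there. If u is false, the antecedent forces (u = F, p = T, r = F) or (u = F, p = T, r = T), and p holds there. Either way p holds.

(⟸) This fails. Under u = T, p = T, r = T, the left side is false but the right side is true.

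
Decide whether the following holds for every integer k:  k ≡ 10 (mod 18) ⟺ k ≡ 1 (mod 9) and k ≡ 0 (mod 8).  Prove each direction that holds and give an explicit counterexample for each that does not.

Not equivalent: only (⇐) holds.

Forward direction. This fails: k = 10 gives 10 ≡ 10 (mod 18) but 10 ≡ 2 (mod 8), so the conjunction on the right does not hold.

Converse. If k ≡ 1 (mod 9) and k ≡ 0 (mod 8), then by the Chinese remainder theorem k ≡ 64 (mod 72). Since 64 ≡ 10 (mod 18) and 18 ∣ 72, we get k ≡ 10 (mod 18).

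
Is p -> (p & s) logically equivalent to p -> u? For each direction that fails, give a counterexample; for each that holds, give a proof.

Forward direction. This fails. Under u = F, p = T, s = T, the left side is true but the right side is false.

Converse. This fails. Under u = T, p = T, s = F, the left side is false but the right side is true.

Neither direction holds.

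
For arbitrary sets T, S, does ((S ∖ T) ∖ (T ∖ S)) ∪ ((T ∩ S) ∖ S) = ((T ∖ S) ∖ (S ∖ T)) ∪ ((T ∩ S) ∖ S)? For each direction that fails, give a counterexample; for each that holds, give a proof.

Neither inclusion holds.

(⟹) This inclusion fails. Take T = ∅, S = {1}; then 1 ∈ ((S ∖ T) ∖ (T ∖ S)) ∪ ((T ∩ S) ∖ S) but 1 ∉ ((T ∖ S) ∖ (S ∖ T)) ∪ ((T ∩ S) ∖ S).

(⟸) This inclusion fails. Take T = {1}, S = ∅; then 1 ∈ ((T ∖ S) ∖ (S ∖ T)) ∪ ((T ∩ S) ∖ S) but 1 ∉ ((S ∖ T) ∖ (T ∖ S)) ∪ ((T ∩ S) ∖ S).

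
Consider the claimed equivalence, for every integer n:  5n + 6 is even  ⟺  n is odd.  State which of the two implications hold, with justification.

(⟹) This fails: n = 0 gives 5n + 6 = 6, which is even, but 0 is even, not odd.

(⟸) This also fails: n = 5 is odd, but 5n + 6 = 31 is odd, not even.

(⇒) fails and (⇐) fails.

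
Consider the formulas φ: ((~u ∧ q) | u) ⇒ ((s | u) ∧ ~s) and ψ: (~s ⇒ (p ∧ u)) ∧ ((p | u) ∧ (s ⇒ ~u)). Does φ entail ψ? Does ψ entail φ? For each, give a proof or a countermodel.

(⟹) This fails. Under u = F, s = F, q = F, p = F, the left side is true but the right side is false.

(⟸) This fails. Under u = F, s = T, q = T, p = T, the left side is false but the right side is true.

Neither implication holds.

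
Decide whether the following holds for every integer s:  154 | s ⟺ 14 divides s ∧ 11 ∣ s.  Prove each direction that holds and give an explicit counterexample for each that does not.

Both implications hold.

(⟹) If 154 ∣ s, write s = 154q. Since 154 = 11·14, s = 14·(11q), so 14 ∣ s; and since 154 = 14·11, s = 11·(14q), so 11 ∣ s.

(⟸) Suppose 14 ∣ s and 11 ∣ s. Any common multiple of 14 and 11 is a multiple of their lcm; here gcd(14, 11) = 1, so lcm(14, 11) = 14·11 = 154, so 154 ∣ s.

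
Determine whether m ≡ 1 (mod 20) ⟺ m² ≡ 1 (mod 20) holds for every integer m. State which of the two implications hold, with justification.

The forward direction holds; the converse fails.

(⟹) Suppose m ≡ 1 (mod 20). Write m = 20j + 1. Then (20j + 1)² = 400j² + 40j + 1 = 20(20j² + 2j) + 1, so m² ≡ 1 (mod 20).

(⟸) This fails: take m = 9. Then 9² = 81 ≡ 1 (mod 20), yet 9 ≡ 9 (mod 20), not 1.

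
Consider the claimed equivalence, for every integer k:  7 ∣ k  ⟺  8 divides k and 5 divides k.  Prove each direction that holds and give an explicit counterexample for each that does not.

Neither direction holds.

(⇒) This fails: take k = 7. Certainly 7 ∣ 7, but 8 ∤ 7.

(⇐) This fails: take k = 40. Both 8 ∣ 40 and 5 ∣ 40, yet 40 is not a multiple of 7 (since 40 = 5·7 + 5), so 7 ∤ 40.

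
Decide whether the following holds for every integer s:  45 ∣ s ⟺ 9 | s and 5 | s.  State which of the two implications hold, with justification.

The biconditional holds.

[⇒] If 45 ∣ s, write s = 45q. Since 45 = 5·9, s = 9·(5q), so 9 ∣ s; and since 45 = 9·5, s = 5·(9q), so 5 ∣ s.

[⇐] Suppose 9 ∣ s and 5 ∣ s. Any common multiple of 9 and 5 is a multiple of their lcm; here gcd(9, 5) = 1, so lcm(9, 5) = 9·5 = 45, so 45 ∣ s.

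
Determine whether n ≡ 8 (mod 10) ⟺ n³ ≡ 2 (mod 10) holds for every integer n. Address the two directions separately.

Both implications hold.

(⟹) Suppose n ≡ 8 (mod 10). Write n = 10j + 8. Then (10j + 8)³ = 1000j³ + 2400j² + 1920j + 512 = 10(100j³ + 240j² + 192j + 51) + 2, so n³ ≡ 2 (mod 10).

(⟸) For the converse, argue contrapositively. If n ≢ 8 (mod 10), then n is congruent to one of 0, 1, 2, 3, 4, 5, 6, 7, 9 modulo 10, and these give n³ ≡ 0, 1, 8, 7, 4, 5, 6, 3, 9 respectively — never 2.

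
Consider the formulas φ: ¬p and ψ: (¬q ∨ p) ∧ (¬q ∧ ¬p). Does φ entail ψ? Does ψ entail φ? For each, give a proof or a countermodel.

[⇒] This fails. Under q = T, p = F, the left side is true but the right side is false.

[⇐] Assume the antecedent. If q is true, the antecedent cannot hold. If q is false, the antecedent forces (q = F, p = F), and ¬p holds there. Either way ¬p holds.

Only the reverse direction holds.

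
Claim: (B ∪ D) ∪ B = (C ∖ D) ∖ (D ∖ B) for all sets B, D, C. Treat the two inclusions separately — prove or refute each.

(⊆) This inclusion fails. Take B = {1}, D = ∅, C = ∅; then 1 ∈ (B ∪ D) ∪ B but 1 ∉ (C ∖ D) ∖ (D ∖ B).

(⊇) This inclusion fails. Take B = ∅, D = ∅, C = {1}; then 1 ∈ (C ∖ D) ∖ (D ∖ B) but 1 ∉ (B ∪ D) ∪ B.

(⊆) fails and (⊇) fails.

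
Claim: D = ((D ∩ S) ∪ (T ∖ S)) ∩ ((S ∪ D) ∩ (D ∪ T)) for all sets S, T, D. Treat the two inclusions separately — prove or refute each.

(⊆) fails; (⊇) holds.

Reverse inclusion. Let x ∈ ((D ∩ S) ∪ (T ∖ S)) ∩ ((S ∪ D) ∩ (D ∪ T)). Then either x ∈ S ∩ D and x ∉ T; or x ∈ T ∩ D and x ∉ S; or x ∈ S ∩ T ∩ D. In each case x ∈ D, so ((D ∩ S) ∪ (T ∖ S)) ∩ ((S ∪ D) ∩ (D ∪ T)) ⊆ D.

Forward inclusion. This inclusion fails. Take S = ∅, T = ∅, D = {1}; then 1 ∈ D but 1 ∉ ((D ∩ S) ∪ (T ∖ S)) ∩ ((S ∪ D) ∩ (D ∪ T)).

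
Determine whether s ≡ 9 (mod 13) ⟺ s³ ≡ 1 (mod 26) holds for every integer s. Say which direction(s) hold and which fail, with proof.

Neither implication holds.

(⇒) This fails: take s = 22. Then 22 ≡ 9 (mod 13), but 22³ = 10648 ≡ 14 (mod 26), not 1.

(⇐) This fails: take s = 1. Then 1³ = 1 ≡ 1 (mod 26), yet 1 ≡ 1 (mod 13), not 9.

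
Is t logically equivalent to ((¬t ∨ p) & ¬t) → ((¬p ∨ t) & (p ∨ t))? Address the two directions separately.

[⇒] Assume the antecedent. If t is true, the consequent reduces to true regardless of the other variables. If t is false, the antecedent cannot hold. Either way the consequent holds.

[⇐] Assume the antecedent. If t is true, t reduces to true regardless of the other variables. If t is false, the antecedent cannot hold. Either way t holds.

Both directions hold.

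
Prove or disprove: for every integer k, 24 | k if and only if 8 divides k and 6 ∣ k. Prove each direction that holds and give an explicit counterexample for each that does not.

(→) If 24 ∣ k, write k = 24q. Since 24 = 3·8, k = 8·(3q), so 8 ∣ k; and since 24 = 4·6, k = 6·(4q), so 6 ∣ k.

(←) Suppose 8 ∣ k and 6 ∣ k. Any common multiple of 8 and 6 is a multiple of their lcm; here lcm(8, 6) = 8·6/gcd(8, 6) = 48/2 = 24, so 24 ∣ k.

Both directions hold.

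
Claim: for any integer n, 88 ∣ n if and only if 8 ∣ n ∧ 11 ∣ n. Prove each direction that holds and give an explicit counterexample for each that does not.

(⇐) Suppose 8 ∣ n and 11 ∣ n. Any common multiple of 8 and 11 is a multiple of their lcm; here gcd(8, 11) = 1, so lcm(8, 11) = 8·11 = 88, so 88 ∣ n.

(⇒) If 88 ∣ n, write n = 88q. Since 88 = 11·8, n = 8·(11q), so 8 ∣ n; and since 88 = 8·11, n = 11·(8q), so 11 ∣ n.

The biconditional holds.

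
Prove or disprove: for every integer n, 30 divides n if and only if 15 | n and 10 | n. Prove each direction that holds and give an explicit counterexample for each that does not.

(→) If 30 ∣ n, write n = 30q. Since 30 = 2·15, n = 15·(2q), so 15 ∣ n; and since 30 = 3·10, n = 10·(3q), so 10 ∣ n.

(←) Suppose 15 ∣ n and 10 ∣ n. Any common multiple of 15 and 10 is a multiple of their lcm; here lcm(15, 10) = 15·10/gcd(15, 10) = 150/5 = 30, so 30 ∣ n.

Both directions hold.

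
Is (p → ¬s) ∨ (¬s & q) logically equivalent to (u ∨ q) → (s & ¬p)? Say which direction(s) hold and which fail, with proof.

(⇒) This fails. Under s = F, u = T, p = F, q = F, the left side is true but the right side is false.

(⇐) This fails. Under s = T, u = F, p = T, q = F, the left side is false but the right side is true.

(⇒) fails and (⇐) fails.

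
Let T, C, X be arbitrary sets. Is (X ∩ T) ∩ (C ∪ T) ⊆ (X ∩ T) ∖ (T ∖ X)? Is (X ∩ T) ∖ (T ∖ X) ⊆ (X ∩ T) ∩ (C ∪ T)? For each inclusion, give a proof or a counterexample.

Both inclusions hold.

Forward inclusion. Let x ∈ (X ∩ T) ∩ (C ∪ T). Then either x ∈ T ∩ X and x ∉ C; or x ∈ T ∩ C ∩ X. In each case x ∈ (X ∩ T) ∖ (T ∖ X), so (X ∩ T) ∩ (C ∪ T) ⊆ (X ∩ T) ∖ (T ∖ X).

Reverse inclusion. Let x ∈ (X ∩ T) ∖ (T ∖ X). Then either x ∈ T ∩ X and x ∉ C; or x ∈ T ∩ C ∩ X. In each case x ∈ (X ∩ T) ∩ (C ∪ T), so (X ∩ T) ∖ (T ∖ X) ⊆ (X ∩ T) ∩ (C ∪ T).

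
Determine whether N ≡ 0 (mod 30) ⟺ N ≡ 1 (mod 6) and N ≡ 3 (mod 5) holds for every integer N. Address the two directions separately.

(→) This fails: N = 0 gives 0 ≡ 0 (mod 30) but 0 ≡ 0 (mod 6), so the conjunction on the right does not hold.

(←) This fails: N = 13 satisfies both congruences on the right (13 ≡ 1 mod 6 and 13 ≡ 3 mod 5) yet 13 ≡ 13 (mod 30), not 0.

Neither implication holds.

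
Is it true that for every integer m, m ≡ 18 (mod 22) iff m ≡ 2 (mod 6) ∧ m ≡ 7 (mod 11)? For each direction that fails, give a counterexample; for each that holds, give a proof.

(⇒) fails; (⇐) holds.

(⟹) This fails: m = 40 gives 40 ≡ 18 (mod 22) but 40 ≡ 4 (mod 6), so the conjunction on the right does not hold.

(⟸) Conversely, if m ≡ 2 (mod 6) and m ≡ 7 (mod 11), then by the Chinese remainder theorem m ≡ 62 (mod 66). Since 62 ≡ 18 (mod 22) and 22 ∣ 66, we get m ≡ 18 (mod 22).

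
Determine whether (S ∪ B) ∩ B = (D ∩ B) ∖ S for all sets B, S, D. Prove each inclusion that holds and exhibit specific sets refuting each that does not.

(⊇) Let x ∈ (D ∩ B) ∖ S. Then x ∈ B ∩ D and x ∉ S, from which x ∈ (S ∪ B) ∩ B.

(⊆) This inclusion fails. Take B = {1}, S = ∅, D = ∅; then 1 ∈ (S ∪ B) ∩ B but 1 ∉ (D ∩ B) ∖ S.

The sets are not equal: only the reverse inclusion holds.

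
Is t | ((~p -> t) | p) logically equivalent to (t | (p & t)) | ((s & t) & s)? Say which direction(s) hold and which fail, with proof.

(⟸) Assume the antecedent. If s is true, the antecedent forces (s = T, p = F, t = T) or (s = T, p = T, t = T), and t | ((~p -> t) | p) holds there. If s is false, the antecedent forces (s = F, p = F, t = T) or (s = F, p = T, t = T), and t | ((~p -> t) | p) holds there. Either way t | ((~p -> t) | p) holds.

(⟹) This fails. Under s = F, p = T, t = F, the left side is true but the right side is false.

Only the converse holds.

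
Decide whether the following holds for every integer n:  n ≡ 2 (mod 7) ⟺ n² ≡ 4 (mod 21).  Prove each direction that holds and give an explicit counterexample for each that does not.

(⇒) This fails: take n = 9. Then 9 ≡ 2 (mod 7), but 9² = 81 ≡ 18 (mod 21), not 4.

(⇐) This fails: take n = 5. Then 5² = 25 ≡ 4 (mod 21), yet 5 ≡ 5 (mod 7), not 2.

Both directions fail.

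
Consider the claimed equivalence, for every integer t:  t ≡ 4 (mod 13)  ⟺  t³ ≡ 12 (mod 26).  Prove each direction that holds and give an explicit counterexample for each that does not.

Both directions fail.

(⇒) This fails: take t = 17. Then 17 ≡ 4 (mod 13), but 17³ = 4913 ≡ 25 (mod 26), not 12.

(⇐) This fails: take t = 10. Then 10³ = 1000 ≡ 12 (mod 26), yet 10 ≡ 10 (mod 13), not 4.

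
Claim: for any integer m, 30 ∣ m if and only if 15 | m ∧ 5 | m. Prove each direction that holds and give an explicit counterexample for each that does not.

Not equivalent: only (⇒) holds.

Forward direction. If 30 ∣ m, write m = 30q. Since 30 = 2·15, m = 15·(2q), so 15 ∣ m; and since 30 = 6·5, m = 5·(6q), so 5 ∣ m.

Converse. This fails: take m = 15. Both 15 ∣ 15 and 5 ∣ 15, yet 15 is not a multiple of 30 (since 15 = 0·30 + 15), so 30 ∤ 15.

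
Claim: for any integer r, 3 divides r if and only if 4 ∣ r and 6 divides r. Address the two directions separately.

Only the reverse direction holds.

Forward direction. This fails: take r = 3. Certainly 3 ∣ 3, but 4 ∤ 3.

Converse. Suppose 4 ∣ r and 6 ∣ r. Any common multiple of 4 and 6 is a multiple of their lcm; here lcm(4, 6) = 4·6/gcd(4, 6) = 24/2 = 12, so 12 ∣ r. Since 3 ∣ 12, it follows that 3 ∣ r.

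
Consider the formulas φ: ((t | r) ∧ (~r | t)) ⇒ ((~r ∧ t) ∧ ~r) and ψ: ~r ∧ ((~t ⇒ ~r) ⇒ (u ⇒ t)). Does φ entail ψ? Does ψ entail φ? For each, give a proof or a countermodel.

Not equivalent: only (⇐) holds.

(⇒) This fails. Under t = F, r = T, u = F, the left side is true but the right side is false.

(⇐) Assume the antecedent. If t is true, the antecedent forces (t = T, r = F, u = F) or (t = T, r = F, u = T), and the consequent holds there. If t is false, the consequent reduces to true regardless of the other variables. Either way the consequent holds.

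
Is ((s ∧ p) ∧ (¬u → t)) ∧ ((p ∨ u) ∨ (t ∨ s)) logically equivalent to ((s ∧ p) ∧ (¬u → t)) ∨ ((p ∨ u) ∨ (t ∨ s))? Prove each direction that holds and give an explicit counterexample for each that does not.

(⇒) holds; (⇐) fails.

[⇐] This fails. Under p = T, s = F, t = F, u = F, the left side is false but the right side is true.

[⇒] Assume the antecedent. If p is true, the consequent reduces to true regardless of the other variables. If p is false, the antecedent cannot hold. Either way the consequent holds.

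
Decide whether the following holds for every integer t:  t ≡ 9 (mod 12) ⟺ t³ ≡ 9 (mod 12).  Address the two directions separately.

Equivalent; both directions hold.

(⟹) Suppose t ≡ 9 (mod 12). Write t = 12j + 9. Then (12j + 9)³ = 1728j³ + 3888j² + 2916j + 729 = 12(144j³ + 324j² + 243j + 60) + 9, so t³ ≡ 9 (mod 12).

(⟸) Conversely, suppose t³ ≡ 9 (mod 12). The only residue r in {0, …, 11} with r³ ≡ 9 (mod 12) is r = 9, so t ≡ 9 (mod 12).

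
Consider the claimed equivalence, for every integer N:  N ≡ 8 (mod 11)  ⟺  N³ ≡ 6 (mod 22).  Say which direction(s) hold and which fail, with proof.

Forward direction. This fails: take N = 19. Then 19 ≡ 8 (mod 11), but 19³ = 6859 ≡ 17 (mod 22), not 6.

Converse. The residues r modulo 22 with r³ ≡ 6 (mod 22) are exactly {8}, and each is ≡ 8 (mod 11).

The forward direction fails; the converse holds.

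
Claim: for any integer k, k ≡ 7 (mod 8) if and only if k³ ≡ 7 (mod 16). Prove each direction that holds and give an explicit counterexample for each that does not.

Not equivalent: only (⇐) holds.

(⟹) This fails: take k = 15. Then 15 ≡ 7 (mod 8), but 15³ = 3375 ≡ 15 (mod 16), not 7.

(⟸) Conversely, the residues r modulo 16 with r³ ≡ 7 (mod 16) are exactly {7}, and each is ≡ 7 (mod 8).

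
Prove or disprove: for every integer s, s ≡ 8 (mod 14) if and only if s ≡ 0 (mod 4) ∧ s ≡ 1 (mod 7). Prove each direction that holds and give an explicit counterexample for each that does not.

(⇒) This fails: s = 22 gives 22 ≡ 8 (mod 14) but 22 ≡ 2 (mod 4), so the conjunction on the right does not hold.

(⇐) Conversely, if s ≡ 0 (mod 4) and s ≡ 1 (mod 7), then by the Chinese remainder theorem s ≡ 8 (mod 28). Since 8 ≡ 8 (mod 14) and 14 ∣ 28, we get s ≡ 8 (mod 14).

Only the converse holds.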